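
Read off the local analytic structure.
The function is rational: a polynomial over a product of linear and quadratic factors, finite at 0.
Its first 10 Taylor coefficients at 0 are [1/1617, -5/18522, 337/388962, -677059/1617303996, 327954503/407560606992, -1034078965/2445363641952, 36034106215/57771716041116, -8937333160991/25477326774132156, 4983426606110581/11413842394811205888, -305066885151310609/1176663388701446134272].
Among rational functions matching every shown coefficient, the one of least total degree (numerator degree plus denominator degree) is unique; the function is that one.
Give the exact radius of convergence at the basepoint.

No rational of total degree below 8 reproduces all 10 coefficients; solving the [0/8] Pade equations on them gives f(n) = -7/(11*(n + 9)**2*(n**2 - n/6 - 7/3)**3), whose expansion matches every shown term.
Denominator factor (n + 9)^2: pole of order 2 at -9, modulus 9.
Denominator factor (n**2 - n/6 - 7/3)^3: discriminant 337/36, real irrational roots 1/12 + (1/12)*sqrt(337) and 1/12 - (1/12)*sqrt(337); poles of order 3, moduli 1/12 + (1/12)*sqrt(337) and -1/12 + (1/12)*sqrt(337).
The radius of convergence is the smallest modulus among the singular points: -1/12 + (1/12)*sqrt(337).

The radius of convergence is -1/12 + (1/12)*sqrt(337).


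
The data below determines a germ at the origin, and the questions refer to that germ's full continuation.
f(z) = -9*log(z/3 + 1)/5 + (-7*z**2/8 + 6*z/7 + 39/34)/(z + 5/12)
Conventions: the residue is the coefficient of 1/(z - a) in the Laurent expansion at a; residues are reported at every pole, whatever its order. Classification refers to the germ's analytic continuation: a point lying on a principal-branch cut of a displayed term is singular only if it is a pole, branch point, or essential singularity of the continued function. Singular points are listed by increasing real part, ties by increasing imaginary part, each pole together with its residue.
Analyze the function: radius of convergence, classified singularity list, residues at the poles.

Denominator factor (z + 5/12): pole of order 1 at -5/12, modulus 5/12.
Branch term (-9/5)*log(1 - z/(-3)): its argument vanishes at z = -3, a logarithmic branch point, modulus 3.
The radius of convergence is the smallest modulus among the singular points: 5/12.
The branch term is analytic at -5/12 and contributes nothing to the residue; only the rational part matters.
At the order-1 pole -5/12 set g(z) = (z - (-5/12))*(rational part) = -7*z**2/8 + 6*z/7 + 39/34.
Simple pole: residue = g(a) at a = -5/12, which is 87463/137088.
List the singular points by increasing real part (a conjugate pair: the negative imaginary part first).

Radius of convergence at 0: 5/12.
At -3: a logarithmic branch point.
At -5/12: a pole of order 1; residue 87463/137088.


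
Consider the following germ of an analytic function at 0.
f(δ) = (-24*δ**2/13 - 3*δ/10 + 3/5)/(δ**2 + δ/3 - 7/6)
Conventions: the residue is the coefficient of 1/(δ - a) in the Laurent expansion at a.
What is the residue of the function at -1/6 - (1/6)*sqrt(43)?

The factor δ**2 + δ/3 - 7/6 splits as (δ - a)(δ - a') with a = -1/6 - (1/6)*sqrt(43), a' = -1/6 + (1/6)*sqrt(43). At the order-1 pole a set g(δ) = (δ - a)*f(δ) = [-24*δ**2/13 - 3*δ/10 + 3/5] / (δ - a').
Simple pole: residue = g(a) at a = -1/6 - (1/6)*sqrt(43), which is 41/260 + (1253/11180)*sqrt(43).

The residue is 41/260 + (1253/11180)*sqrt(43).


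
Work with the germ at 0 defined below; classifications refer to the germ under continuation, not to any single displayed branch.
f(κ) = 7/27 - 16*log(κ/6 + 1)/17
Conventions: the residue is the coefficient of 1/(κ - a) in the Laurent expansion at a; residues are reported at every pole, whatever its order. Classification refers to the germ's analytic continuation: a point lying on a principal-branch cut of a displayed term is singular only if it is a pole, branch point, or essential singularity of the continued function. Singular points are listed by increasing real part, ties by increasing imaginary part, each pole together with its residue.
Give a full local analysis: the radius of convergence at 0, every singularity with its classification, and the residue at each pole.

Radius of convergence at 0: 6.
At -6: a logarithmic branch point.

Branch term (-16/17)*log(1 - κ/(-6)): its argument vanishes at κ = -6, a logarithmic branch point, modulus 6.
The radius of convergence is the smallest modulus among the singular points: 6.


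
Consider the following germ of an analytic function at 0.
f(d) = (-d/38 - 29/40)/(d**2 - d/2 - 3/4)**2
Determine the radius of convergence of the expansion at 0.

The radius of convergence is -1/4 + (1/4)*sqrt(13).

Denominator factor (d**2 - d/2 - 3/4)^2: discriminant 13/4, real irrational roots 1/4 + (1/4)*sqrt(13) and 1/4 - (1/4)*sqrt(13); poles of order 2, moduli 1/4 + (1/4)*sqrt(13) and -1/4 + (1/4)*sqrt(13).
The radius of convergence is the smallest modulus among the singular points: -1/4 + (1/4)*sqrt(13).


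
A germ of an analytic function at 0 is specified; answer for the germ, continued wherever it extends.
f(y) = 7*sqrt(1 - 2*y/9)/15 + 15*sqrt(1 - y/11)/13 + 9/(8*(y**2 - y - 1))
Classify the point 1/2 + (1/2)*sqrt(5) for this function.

The point is a pole of order 1.

The denominator factor y**2 - y - 1 vanishes at 1/2 + (1/2)*sqrt(5) and appears to the power 1; the numerator there equals 9/8, nonzero, and no other factor vanishes.
The branch terms are analytic at this point.
Hence a pole whose order is the multiplicity, 1.


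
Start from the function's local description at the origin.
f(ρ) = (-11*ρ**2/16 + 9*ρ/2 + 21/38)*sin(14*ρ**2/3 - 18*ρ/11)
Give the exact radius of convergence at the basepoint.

The radius of convergence is infinite.

The factor sin(14*ρ**2/3 - 18*ρ/11) is entire and contributes no finite singular point.
The polynomial part has no poles.
No finite singular points: the Taylor series at 0 converges everywhere.


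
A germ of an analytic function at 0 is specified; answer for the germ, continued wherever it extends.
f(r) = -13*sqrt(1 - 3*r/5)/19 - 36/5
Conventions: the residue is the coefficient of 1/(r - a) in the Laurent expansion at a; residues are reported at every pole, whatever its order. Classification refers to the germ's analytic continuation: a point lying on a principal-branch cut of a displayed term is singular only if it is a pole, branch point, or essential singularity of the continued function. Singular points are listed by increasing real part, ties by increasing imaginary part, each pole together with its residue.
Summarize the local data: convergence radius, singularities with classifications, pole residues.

Radius of convergence at 0: 5/3.
At 5/3: an algebraic (square-root) branch point.

Branch term (-13/19)*sqrt(1 - r/(5/3)): its argument vanishes at r = 5/3, a square-root branch point, modulus 5/3.
The radius of convergence is the smallest modulus among the singular points: 5/3.


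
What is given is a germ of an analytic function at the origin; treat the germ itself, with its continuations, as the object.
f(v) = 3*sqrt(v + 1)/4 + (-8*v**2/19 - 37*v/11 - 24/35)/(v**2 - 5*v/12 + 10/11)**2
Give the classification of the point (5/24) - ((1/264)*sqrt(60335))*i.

The denominator factor v**2 - 5*v/12 + 10/11 vanishes at (5/24) - ((1/264)*sqrt(60335))*i and appears to the power 2; the numerator there equals (-49807/47880) + ((2219/165528)*sqrt(60335))*i, nonzero, and no other factor vanishes.
The branch terms are analytic at this point.
Hence a pole whose order is the multiplicity, 2.

The point is a pole of order 2.


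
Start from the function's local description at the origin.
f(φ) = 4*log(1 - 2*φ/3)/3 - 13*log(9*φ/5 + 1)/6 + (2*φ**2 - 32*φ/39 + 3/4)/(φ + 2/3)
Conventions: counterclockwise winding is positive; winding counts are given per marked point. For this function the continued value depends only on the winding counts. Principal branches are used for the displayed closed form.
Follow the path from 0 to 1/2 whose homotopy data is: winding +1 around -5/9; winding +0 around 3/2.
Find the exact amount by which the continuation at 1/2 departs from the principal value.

Continued minus principal equals -(13/3)*pi*i.

The rational part is single-valued and drops out of the difference; each branch term changes only by its own monodromy.
(4/3)*log(1 - φ/(3/2)): winding 0 around 3/2, so this term returns to its principal value, contribution 0.
(-13/6)*log(1 - φ/(-5/9)): each positive loop around -5/9 adds 2*pi*i to the log, so winding +1 contributes (-13/6)*(1)*2*pi*i = -(13/3)*pi*i.
Summing the contributions at φ = 1/2 gives -(13/3)*pi*i.


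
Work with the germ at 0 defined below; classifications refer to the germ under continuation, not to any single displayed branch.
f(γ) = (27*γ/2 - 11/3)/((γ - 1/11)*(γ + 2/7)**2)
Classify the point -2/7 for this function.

The denominator factor γ + 2/7 vanishes at -2/7 and appears to the power 2; the numerator there equals -158/21, nonzero, and no other factor vanishes.
Hence a pole whose order is the multiplicity, 2.

The point is a pole of order 2.


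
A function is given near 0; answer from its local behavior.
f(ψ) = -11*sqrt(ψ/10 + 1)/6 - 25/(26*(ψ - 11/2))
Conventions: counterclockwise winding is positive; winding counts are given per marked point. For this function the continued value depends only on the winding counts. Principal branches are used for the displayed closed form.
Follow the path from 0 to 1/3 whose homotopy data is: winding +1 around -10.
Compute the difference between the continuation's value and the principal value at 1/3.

Continued minus principal equals (11/90)*sqrt(930).

The rational part is single-valued and drops out of the difference; each branch term changes only by its own monodromy.
(-11/6)*sqrt(1 - ψ/(-10)): winding +1 is odd, the square root flips sign, contributing -2*(-11/6)*sqrt(1 - (1/3)/(-10)) = -2*(-11/6)*sqrt(31/30) = (11/90)*sqrt(930).
Summing the contributions at ψ = 1/3 gives (11/90)*sqrt(930).


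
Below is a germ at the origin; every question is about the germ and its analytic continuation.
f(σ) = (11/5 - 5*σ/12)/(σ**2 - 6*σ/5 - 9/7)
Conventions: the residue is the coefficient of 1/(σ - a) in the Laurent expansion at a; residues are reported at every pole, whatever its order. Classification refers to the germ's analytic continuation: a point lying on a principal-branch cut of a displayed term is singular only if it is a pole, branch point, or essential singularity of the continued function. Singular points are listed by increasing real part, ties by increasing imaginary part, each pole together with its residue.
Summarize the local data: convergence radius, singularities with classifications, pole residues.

Radius of convergence at 0: -3/5 + (12/35)*sqrt(14).
At 3/5 - (12/35)*sqrt(14): a pole of order 1; residue -5/24 - (13/64)*sqrt(14).
At 3/5 + (12/35)*sqrt(14): a pole of order 1; residue -5/24 + (13/64)*sqrt(14).

Denominator factor (σ**2 - 6*σ/5 - 9/7): discriminant 1152/175, real irrational roots 3/5 + (12/35)*sqrt(14) and 3/5 - (12/35)*sqrt(14); poles of order 1, moduli 3/5 + (12/35)*sqrt(14) and -3/5 + (12/35)*sqrt(14).
The radius of convergence is the smallest modulus among the singular points: -3/5 + (12/35)*sqrt(14).
The factor σ**2 - 6*σ/5 - 9/7 splits as (σ - a)(σ - a') with a = 3/5 - (12/35)*sqrt(14), a' = 3/5 + (12/35)*sqrt(14). At the order-1 pole a set g(σ) = (σ - a)*f(σ) = [11/5 - 5*σ/12] / (σ - a').
Simple pole: residue = g(a) at a = 3/5 - (12/35)*sqrt(14), which is -5/24 - (13/64)*sqrt(14).
The factor σ**2 - 6*σ/5 - 9/7 splits as (σ - a)(σ - a') with a = 3/5 + (12/35)*sqrt(14), a' = 3/5 - (12/35)*sqrt(14). At the order-1 pole a set g(σ) = (σ - a)*f(σ) = [11/5 - 5*σ/12] / (σ - a').
Simple pole: residue = g(a) at a = 3/5 + (12/35)*sqrt(14), which is -5/24 + (13/64)*sqrt(14).
List the singular points by increasing real part (a conjugate pair: the negative imaginary part first).


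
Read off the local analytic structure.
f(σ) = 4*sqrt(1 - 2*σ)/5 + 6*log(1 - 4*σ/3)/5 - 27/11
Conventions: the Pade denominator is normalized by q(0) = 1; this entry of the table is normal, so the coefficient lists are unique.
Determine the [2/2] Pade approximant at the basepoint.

Taylor coefficients needed (expand at 0): a_0 = -91/55, a_1 = -12/5, a_2 = -22/15, a_3 = -182/135, a_4 = -391/270.
Write the denominator as Q(σ) = 1 + q1*σ + q2*σ^2. Requiring Q*f - P = O(σ^5) with deg P <= 2 kills the coefficients of σ^3..σ^4 in Q*f:
  σ^3: a_3 + q1*a_2 + q2*a_1 = 0, i.e. -182/135 + (-22/15)*q1 + (-12/5)*q2 = 0.
  σ^4: a_4 + q1*a_3 + q2*a_2 = 0, i.e. -391/270 + (-182/135)*q1 + (-22/15)*q2 = 0.
Solving this linear system: q1 = -1517/1098, q2 = 5585/19764.
The numerator is Q*f truncated at degree 2: P0 = a_0 = -91/55; P1 = a_1 + q1*a_0 = -6889/60390; P2 = a_2 + q1*a_1 + q2*a_0 = 1501861/1087020.

The Pade approximant has numerator coefficients [-91/55, -6889/60390, 1501861/1087020]; denominator coefficients [1, -1517/1098, 5585/19764].


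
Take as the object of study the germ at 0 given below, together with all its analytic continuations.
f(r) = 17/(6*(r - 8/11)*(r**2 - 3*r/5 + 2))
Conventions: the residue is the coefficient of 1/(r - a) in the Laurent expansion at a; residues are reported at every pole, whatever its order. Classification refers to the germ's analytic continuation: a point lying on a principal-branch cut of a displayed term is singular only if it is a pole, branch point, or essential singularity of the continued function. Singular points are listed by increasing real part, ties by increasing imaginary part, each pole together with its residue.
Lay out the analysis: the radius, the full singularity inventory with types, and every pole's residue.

Radius of convergence at 0: 8/11.
At (3/10) - ((1/10)*sqrt(191))*i: a pole of order 1; residue (-10285/15192) - ((43945/2901672)*sqrt(191))*i.
At (3/10) + ((1/10)*sqrt(191))*i: a pole of order 1; residue (-10285/15192) + ((43945/2901672)*sqrt(191))*i.
At 8/11: a pole of order 1; residue 10285/7596.

Denominator factor (r - 8/11): pole of order 1 at 8/11, modulus 8/11.
Denominator factor (r**2 - 3*r/5 + 2): discriminant -191/25, complex-conjugate roots (3/10) + ((1/10)*sqrt(191))*i and (3/10) - ((1/10)*sqrt(191))*i; poles of order 1, moduli sqrt(2) and sqrt(2).
The radius of convergence is the smallest modulus among the singular points: 8/11.
The factor r**2 - 3*r/5 + 2 splits as (r - a)(r - a') with a = (3/10) - ((1/10)*sqrt(191))*i, a' = (3/10) + ((1/10)*sqrt(191))*i. At the order-1 pole a set g(r) = (r - a)*f(r) = [17/(6*(r - 8/11))] / (r - a').
Simple pole: residue = g(a) at a = (3/10) - ((1/10)*sqrt(191))*i, which is (-10285/15192) - ((43945/2901672)*sqrt(191))*i.
The factor r**2 - 3*r/5 + 2 splits as (r - a)(r - a') with a = (3/10) + ((1/10)*sqrt(191))*i, a' = (3/10) - ((1/10)*sqrt(191))*i. At the order-1 pole a set g(r) = (r - a)*f(r) = [17/(6*(r - 8/11))] / (r - a').
Simple pole: residue = g(a) at a = (3/10) + ((1/10)*sqrt(191))*i, which is (-10285/15192) + ((43945/2901672)*sqrt(191))*i.
At the order-1 pole 8/11 set g(r) = (r - (8/11))*f(r) = 17/(6*(r**2 - 3*r/5 + 2)).
Simple pole: residue = g(a) at a = 8/11, which is 10285/7596.
List the singular points by increasing real part (a conjugate pair: the negative imaginary part first).


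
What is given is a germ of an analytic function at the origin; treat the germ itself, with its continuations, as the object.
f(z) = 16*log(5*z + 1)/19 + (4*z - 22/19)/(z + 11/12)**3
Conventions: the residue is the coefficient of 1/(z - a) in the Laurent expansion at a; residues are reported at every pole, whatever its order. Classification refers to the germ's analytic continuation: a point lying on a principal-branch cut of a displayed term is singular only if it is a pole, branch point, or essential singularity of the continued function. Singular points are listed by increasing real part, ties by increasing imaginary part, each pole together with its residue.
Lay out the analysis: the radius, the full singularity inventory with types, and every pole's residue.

Denominator factor (z + 11/12)^3: pole of order 3 at -11/12, modulus 11/12.
Branch term (16/19)*log(1 - z/(-1/5)): its argument vanishes at z = -1/5, a logarithmic branch point, modulus 1/5.
The radius of convergence is the smallest modulus among the singular points: 1/5.
The branch term is analytic at -11/12 and contributes nothing to the residue; only the rational part matters.
At the order-3 pole -11/12 set g(z) = (z - (-11/12))^3*(rational part) = 4*z - 22/19.
Order-3 pole: residue = g''(a)/2; g''(-11/12) = 0, so the residue is 0.
List the singular points by increasing real part (a conjugate pair: the negative imaginary part first).

Radius of convergence at 0: 1/5.
At -11/12: a pole of order 3; residue 0.
At -1/5: a logarithmic branch point.


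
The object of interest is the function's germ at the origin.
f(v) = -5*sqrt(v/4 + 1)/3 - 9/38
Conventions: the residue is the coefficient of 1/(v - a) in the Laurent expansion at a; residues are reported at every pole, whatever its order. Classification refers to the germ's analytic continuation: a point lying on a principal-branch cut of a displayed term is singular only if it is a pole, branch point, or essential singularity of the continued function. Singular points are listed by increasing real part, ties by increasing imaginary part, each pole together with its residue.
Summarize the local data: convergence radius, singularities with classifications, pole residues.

Radius of convergence at 0: 4.
At -4: an algebraic (square-root) branch point.

Branch term (-5/3)*sqrt(1 - v/(-4)): its argument vanishes at v = -4, a square-root branch point, modulus 4.
The radius of convergence is the smallest modulus among the singular points: 4.


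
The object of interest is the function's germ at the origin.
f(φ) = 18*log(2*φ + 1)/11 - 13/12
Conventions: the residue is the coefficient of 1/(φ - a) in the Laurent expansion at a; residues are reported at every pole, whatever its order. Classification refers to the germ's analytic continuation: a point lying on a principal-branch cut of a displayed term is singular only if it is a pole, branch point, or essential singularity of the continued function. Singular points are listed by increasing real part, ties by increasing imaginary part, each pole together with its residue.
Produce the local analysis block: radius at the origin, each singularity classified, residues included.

Branch term (18/11)*log(1 - φ/(-1/2)): its argument vanishes at φ = -1/2, a logarithmic branch point, modulus 1/2.
The radius of convergence is the smallest modulus among the singular points: 1/2.

Radius of convergence at 0: 1/2.
At -1/2: a logarithmic branch point.


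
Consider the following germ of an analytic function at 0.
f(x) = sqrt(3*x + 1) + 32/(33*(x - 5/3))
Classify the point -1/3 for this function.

The point is an algebraic (square-root) branch point.

The term (1)*sqrt(1 - x/(-1/3)) has argument 1 - -1/3/(-1/3) = 0 at -1/3: a square-root (algebraic, two-sheeted) branch point; the remaining terms are analytic or single-valued there.


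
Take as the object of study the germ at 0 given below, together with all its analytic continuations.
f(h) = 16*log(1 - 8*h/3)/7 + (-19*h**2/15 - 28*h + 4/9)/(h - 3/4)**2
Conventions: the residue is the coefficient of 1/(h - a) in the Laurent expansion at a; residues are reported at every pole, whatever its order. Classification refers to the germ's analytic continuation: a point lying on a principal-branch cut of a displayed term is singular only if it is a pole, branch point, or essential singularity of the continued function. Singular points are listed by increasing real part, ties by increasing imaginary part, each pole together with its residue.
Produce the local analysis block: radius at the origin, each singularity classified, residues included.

Radius of convergence at 0: 3/8.
At 3/8: a logarithmic branch point.
At 3/4: a pole of order 2; residue -299/10.

Denominator factor (h - 3/4)^2: pole of order 2 at 3/4, modulus 3/4.
Branch term (16/7)*log(1 - h/(3/8)): its argument vanishes at h = 3/8, a logarithmic branch point, modulus 3/8.
The radius of convergence is the smallest modulus among the singular points: 3/8.
The branch term is analytic at 3/4 and contributes nothing to the residue; only the rational part matters.
At the order-2 pole 3/4 set g(h) = (h - (3/4))^2*(rational part) = -19*h**2/15 - 28*h + 4/9.
Order-2 pole: residue = g'(a); g'(3/4) = -299/10, so the residue is -299/10.
List the singular points by increasing real part (a conjugate pair: the negative imaginary part first).


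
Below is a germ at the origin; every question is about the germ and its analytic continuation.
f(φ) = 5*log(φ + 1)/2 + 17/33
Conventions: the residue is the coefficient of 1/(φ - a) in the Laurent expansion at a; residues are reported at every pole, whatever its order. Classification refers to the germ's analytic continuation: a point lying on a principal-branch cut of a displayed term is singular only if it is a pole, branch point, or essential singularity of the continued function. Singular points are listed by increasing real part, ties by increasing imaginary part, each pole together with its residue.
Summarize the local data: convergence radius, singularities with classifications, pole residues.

Branch term (5/2)*log(1 - φ/(-1)): its argument vanishes at φ = -1, a logarithmic branch point, modulus 1.
The radius of convergence is the smallest modulus among the singular points: 1.

Radius of convergence at 0: 1.
At -1: a logarithmic branch point.


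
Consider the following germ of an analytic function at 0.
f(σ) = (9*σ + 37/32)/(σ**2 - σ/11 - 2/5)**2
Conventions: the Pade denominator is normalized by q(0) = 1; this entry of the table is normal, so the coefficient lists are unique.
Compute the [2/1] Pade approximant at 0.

Taylor coefficients needed (expand at 0): a_0 = 925/128, a_1 = 74575/1408, a_2 = 723875/61952, a_3 = 2821625/10648.
Write the denominator as Q(σ) = 1 + q1*σ. Requiring Q*f - P = O(σ^4) with deg P <= 2 kills the coefficients of σ^3..σ^3 in Q*f:
  σ^3: a_3 + q1*a_2 = 0, i.e. 2821625/10648 + (723875/61952)*q1 = 0.
Solving this linear system: q1 = -1444672/63701.
The numerator is Q*f truncated at degree 2: P0 = a_0 = 925/128; P1 = a_1 + q1*a_0 = -904457775/8153728; P2 = a_2 + q1*a_1 = -426753697475/358764032.

The Pade approximant has numerator coefficients [925/128, -904457775/8153728, -426753697475/358764032]; denominator coefficients [1, -1444672/63701].


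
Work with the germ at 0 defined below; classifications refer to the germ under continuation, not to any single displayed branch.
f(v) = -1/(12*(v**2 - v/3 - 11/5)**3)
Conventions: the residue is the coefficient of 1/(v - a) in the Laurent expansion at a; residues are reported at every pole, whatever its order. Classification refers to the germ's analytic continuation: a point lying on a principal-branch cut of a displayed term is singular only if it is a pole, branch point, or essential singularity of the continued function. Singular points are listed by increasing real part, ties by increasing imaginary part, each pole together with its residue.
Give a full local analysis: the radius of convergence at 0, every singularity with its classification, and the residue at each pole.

Denominator factor (v**2 - v/3 - 11/5)^3: discriminant 401/45, real irrational roots 1/6 + (1/30)*sqrt(2005) and 1/6 - (1/30)*sqrt(2005); poles of order 3, moduli 1/6 + (1/30)*sqrt(2005) and -1/6 + (1/30)*sqrt(2005).
The radius of convergence is the smallest modulus among the singular points: -1/6 + (1/30)*sqrt(2005).
The factor v**2 - v/3 - 11/5 splits as (v - a)(v - a') with a = 1/6 - (1/30)*sqrt(2005), a' = 1/6 + (1/30)*sqrt(2005). At the order-3 pole a set g(v) = (v - a)^3*f(v) = [-1/12] / (v - a')^3.
Order-3 pole: residue = g''(a)/2; g''(1/6 - (1/30)*sqrt(2005)) = (6075/64481201)*sqrt(2005), so the residue is (6075/128962402)*sqrt(2005).
The factor v**2 - v/3 - 11/5 splits as (v - a)(v - a') with a = 1/6 + (1/30)*sqrt(2005), a' = 1/6 - (1/30)*sqrt(2005). At the order-3 pole a set g(v) = (v - a)^3*f(v) = [-1/12] / (v - a')^3.
Order-3 pole: residue = g''(a)/2; g''(1/6 + (1/30)*sqrt(2005)) = -(6075/64481201)*sqrt(2005), so the residue is -(6075/128962402)*sqrt(2005).
List the singular points by increasing real part (a conjugate pair: the negative imaginary part first).

Radius of convergence at 0: -1/6 + (1/30)*sqrt(2005).
At 1/6 - (1/30)*sqrt(2005): a pole of order 3; residue (6075/128962402)*sqrt(2005).
At 1/6 + (1/30)*sqrt(2005): a pole of order 3; residue -(6075/128962402)*sqrt(2005).


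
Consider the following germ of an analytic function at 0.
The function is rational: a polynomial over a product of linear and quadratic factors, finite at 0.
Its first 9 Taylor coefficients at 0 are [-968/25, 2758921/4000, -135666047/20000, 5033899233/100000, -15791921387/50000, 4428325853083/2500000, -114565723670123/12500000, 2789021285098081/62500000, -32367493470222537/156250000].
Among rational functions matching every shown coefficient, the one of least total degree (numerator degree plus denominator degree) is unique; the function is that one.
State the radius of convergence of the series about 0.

The radius of convergence is (1/11)*sqrt(11).

No rational of total degree below 7 reproduces all 9 coefficients; solving the [1/6] Pade equations on them gives f(k) = (8/25 - 37*k/32)/((k**2 - k - 1)*(k**2 + 3*k/5 + 1/11)**2), whose expansion matches every shown term.
Denominator factor (k**2 - k - 1): discriminant 5, real irrational roots 1/2 + (1/2)*sqrt(5) and 1/2 - (1/2)*sqrt(5); poles of order 1, moduli 1/2 + (1/2)*sqrt(5) and -1/2 + (1/2)*sqrt(5).
Denominator factor (k**2 + 3*k/5 + 1/11)^2: discriminant -1/275, complex-conjugate roots (-3/10) + ((1/110)*sqrt(11))*i and (-3/10) - ((1/110)*sqrt(11))*i; poles of order 2, moduli (1/11)*sqrt(11) and (1/11)*sqrt(11).
The radius of convergence is the smallest modulus among the singular points: (1/11)*sqrt(11).


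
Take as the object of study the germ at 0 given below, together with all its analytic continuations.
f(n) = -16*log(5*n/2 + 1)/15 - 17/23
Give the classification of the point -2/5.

The term (-16/15)*log(1 - n/(-2/5)) has argument 1 - -2/5/(-2/5) = 0 at -2/5: a logarithmic (infinitely-sheeted) branch point; the remaining terms are analytic or single-valued there.

The point is a logarithmic branch point.


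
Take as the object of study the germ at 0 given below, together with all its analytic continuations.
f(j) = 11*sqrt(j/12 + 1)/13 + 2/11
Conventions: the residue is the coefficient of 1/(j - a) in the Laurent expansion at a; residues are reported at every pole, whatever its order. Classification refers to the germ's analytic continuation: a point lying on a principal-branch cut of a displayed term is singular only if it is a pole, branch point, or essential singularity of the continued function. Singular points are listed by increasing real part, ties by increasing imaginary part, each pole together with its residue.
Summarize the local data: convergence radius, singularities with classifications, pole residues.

Radius of convergence at 0: 12.
At -12: an algebraic (square-root) branch point.

Branch term (11/13)*sqrt(1 - j/(-12)): its argument vanishes at j = -12, a square-root branch point, modulus 12.
The radius of convergence is the smallest modulus among the singular points: 12.


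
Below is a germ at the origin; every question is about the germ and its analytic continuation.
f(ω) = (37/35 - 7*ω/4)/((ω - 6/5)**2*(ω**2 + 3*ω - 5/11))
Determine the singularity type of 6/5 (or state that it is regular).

The point is a pole of order 2.

The denominator factor ω - 6/5 vanishes at 6/5 and appears to the power 2; the numerator there equals -73/70, nonzero, and no other factor vanishes.
Hence a pole whose order is the multiplicity, 2.


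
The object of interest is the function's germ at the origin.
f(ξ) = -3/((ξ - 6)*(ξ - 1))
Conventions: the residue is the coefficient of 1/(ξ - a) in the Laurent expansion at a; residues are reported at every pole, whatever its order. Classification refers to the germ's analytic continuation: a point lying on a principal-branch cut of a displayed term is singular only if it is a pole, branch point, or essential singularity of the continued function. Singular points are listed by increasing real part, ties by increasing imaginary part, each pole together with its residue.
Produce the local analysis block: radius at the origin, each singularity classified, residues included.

Denominator factor (ξ - 6): pole of order 1 at 6, modulus 6.
Denominator factor (ξ - 1): pole of order 1 at 1, modulus 1.
The radius of convergence is the smallest modulus among the singular points: 1.
At the order-1 pole 1 set g(ξ) = (ξ - (1))*f(ξ) = -3/(ξ - 6).
Simple pole: residue = g(a) at a = 1, which is 3/5.
At the order-1 pole 6 set g(ξ) = (ξ - (6))*f(ξ) = -3/(ξ - 1).
Simple pole: residue = g(a) at a = 6, which is -3/5.
List the singular points by increasing real part (a conjugate pair: the negative imaginary part first).

Radius of convergence at 0: 1.
At 1: a pole of order 1; residue 3/5.
At 6: a pole of order 1; residue -3/5.


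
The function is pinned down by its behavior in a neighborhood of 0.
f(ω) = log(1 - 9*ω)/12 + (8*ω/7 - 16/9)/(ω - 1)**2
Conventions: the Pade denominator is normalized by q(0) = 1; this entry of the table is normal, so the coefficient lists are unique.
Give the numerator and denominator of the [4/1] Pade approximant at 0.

The Pade approximant has numerator coefficients [-16/9, 1666914043/179087580, 1881929513/119391720, 3782324891/179087580, 19251024979/716350320]; denominator coefficients [1, -4985076/710665].

Taylor coefficients needed (expand at 0): a_0 = -16/9, a_1 = -797/252, a_2 = -1079/168, a_3 = -6031/252, a_4 = -142133/1008, a_5 = -415423/420.
Write the denominator as Q(ω) = 1 + q1*ω. Requiring Q*f - P = O(ω^6) with deg P <= 4 kills the coefficients of ω^5..ω^5 in Q*f:
  ω^5: a_5 + q1*a_4 = 0, i.e. -415423/420 + (-142133/1008)*q1 = 0.
Solving this linear system: q1 = -4985076/710665.
The numerator is Q*f truncated at degree 4: P0 = a_0 = -16/9; P1 = a_1 + q1*a_0 = 1666914043/179087580; P2 = a_2 + q1*a_1 = 1881929513/119391720; P3 = a_3 + q1*a_2 = 3782324891/179087580; P4 = a_4 + q1*a_3 = 19251024979/716350320.


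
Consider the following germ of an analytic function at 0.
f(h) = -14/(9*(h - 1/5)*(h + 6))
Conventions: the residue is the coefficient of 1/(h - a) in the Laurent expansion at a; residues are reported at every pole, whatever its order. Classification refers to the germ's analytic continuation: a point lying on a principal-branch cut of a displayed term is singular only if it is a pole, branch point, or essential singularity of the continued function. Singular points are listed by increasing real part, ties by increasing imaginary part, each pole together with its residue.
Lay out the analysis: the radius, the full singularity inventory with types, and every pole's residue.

Denominator factor (h + 6): pole of order 1 at -6, modulus 6.
Denominator factor (h - 1/5): pole of order 1 at 1/5, modulus 1/5.
The radius of convergence is the smallest modulus among the singular points: 1/5.
At the order-1 pole -6 set g(h) = (h - (-6))*f(h) = -14/(9*(h - 1/5)).
Simple pole: residue = g(a) at a = -6, which is 70/279.
At the order-1 pole 1/5 set g(h) = (h - (1/5))*f(h) = -14/(9*(h + 6)).
Simple pole: residue = g(a) at a = 1/5, which is -70/279.
List the singular points by increasing real part (a conjugate pair: the negative imaginary part first).

Radius of convergence at 0: 1/5.
At -6: a pole of order 1; residue 70/279.
At 1/5: a pole of order 1; residue -70/279.


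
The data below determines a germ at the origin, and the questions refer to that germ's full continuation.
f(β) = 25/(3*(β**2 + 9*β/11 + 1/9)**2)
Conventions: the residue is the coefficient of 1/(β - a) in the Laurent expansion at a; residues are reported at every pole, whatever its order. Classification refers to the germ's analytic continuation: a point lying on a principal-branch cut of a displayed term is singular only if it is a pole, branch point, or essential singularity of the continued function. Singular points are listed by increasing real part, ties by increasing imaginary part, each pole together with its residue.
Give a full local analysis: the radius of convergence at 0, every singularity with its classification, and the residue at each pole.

Radius of convergence at 0: 9/22 - (7/66)*sqrt(5).
At -9/22 - (7/66)*sqrt(5): a pole of order 2; residue (23958/343)*sqrt(5).
At -9/22 + (7/66)*sqrt(5): a pole of order 2; residue -(23958/343)*sqrt(5).

Denominator factor (β**2 + 9*β/11 + 1/9)^2: discriminant 245/1089, real irrational roots -9/22 + (7/66)*sqrt(5) and -9/22 - (7/66)*sqrt(5); poles of order 2, moduli 9/22 - (7/66)*sqrt(5) and 9/22 + (7/66)*sqrt(5).
The radius of convergence is the smallest modulus among the singular points: 9/22 - (7/66)*sqrt(5).
The factor β**2 + 9*β/11 + 1/9 splits as (β - a)(β - a') with a = -9/22 - (7/66)*sqrt(5), a' = -9/22 + (7/66)*sqrt(5). At the order-2 pole a set g(β) = (β - a)^2*f(β) = [25/3] / (β - a')^2.
Order-2 pole: residue = g'(a); g'(-9/22 - (7/66)*sqrt(5)) = (23958/343)*sqrt(5), so the residue is (23958/343)*sqrt(5).
The factor β**2 + 9*β/11 + 1/9 splits as (β - a)(β - a') with a = -9/22 + (7/66)*sqrt(5), a' = -9/22 - (7/66)*sqrt(5). At the order-2 pole a set g(β) = (β - a)^2*f(β) = [25/3] / (β - a')^2.
Order-2 pole: residue = g'(a); g'(-9/22 + (7/66)*sqrt(5)) = -(23958/343)*sqrt(5), so the residue is -(23958/343)*sqrt(5).
List the singular points by increasing real part (a conjugate pair: the negative imaginary part first).


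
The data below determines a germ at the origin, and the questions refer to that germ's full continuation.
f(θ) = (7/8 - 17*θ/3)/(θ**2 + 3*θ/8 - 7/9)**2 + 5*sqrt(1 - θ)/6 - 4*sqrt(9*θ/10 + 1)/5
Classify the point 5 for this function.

The point is a regular point.

Denominator factors: θ**2 + 3*θ/8 - 7/9 = 1879/72 at θ = 5 — none vanishes.
Branch term sqrt(1 - θ/(1)): argument at 5 is -4, nonzero, so 5 is not its branch point (a point on a principal cut is still regular for the continued germ).
Branch term sqrt(1 - θ/(-10/9)): argument at 5 is 11/2, nonzero, so 5 is not its branch point (a point on a principal cut is still regular for the continued germ).
So the germ continues analytically to 5.


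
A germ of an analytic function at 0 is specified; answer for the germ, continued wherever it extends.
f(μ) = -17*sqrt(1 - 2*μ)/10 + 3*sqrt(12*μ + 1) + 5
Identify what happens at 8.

The point is a regular point.

There is no denominator, hence no pole anywhere.
Branch term sqrt(1 - μ/(-1/12)): argument at 8 is 97, nonzero, so 8 is not its branch point (a point on a principal cut is still regular for the continued germ).
Branch term sqrt(1 - μ/(1/2)): argument at 8 is -15, nonzero, so 8 is not its branch point (a point on a principal cut is still regular for the continued germ).
So the germ continues analytically to 8.


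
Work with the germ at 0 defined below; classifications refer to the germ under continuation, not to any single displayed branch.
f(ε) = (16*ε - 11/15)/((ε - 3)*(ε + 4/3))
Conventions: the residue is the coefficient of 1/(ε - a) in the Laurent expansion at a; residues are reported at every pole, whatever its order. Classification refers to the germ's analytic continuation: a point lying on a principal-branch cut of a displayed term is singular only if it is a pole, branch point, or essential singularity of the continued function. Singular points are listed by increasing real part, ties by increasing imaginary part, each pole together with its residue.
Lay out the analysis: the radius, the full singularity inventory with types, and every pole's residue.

Denominator factor (ε + 4/3): pole of order 1 at -4/3, modulus 4/3.
Denominator factor (ε - 3): pole of order 1 at 3, modulus 3.
The radius of convergence is the smallest modulus among the singular points: 4/3.
At the order-1 pole -4/3 set g(ε) = (ε - (-4/3))*f(ε) = (16*ε - 11/15)/(ε - 3).
Simple pole: residue = g(a) at a = -4/3, which is 331/65.
At the order-1 pole 3 set g(ε) = (ε - (3))*f(ε) = (16*ε - 11/15)/(ε + 4/3).
Simple pole: residue = g(a) at a = 3, which is 709/65.
List the singular points by increasing real part (a conjugate pair: the negative imaginary part first).

Radius of convergence at 0: 4/3.
At -4/3: a pole of order 1; residue 331/65.
At 3: a pole of order 1; residue 709/65.


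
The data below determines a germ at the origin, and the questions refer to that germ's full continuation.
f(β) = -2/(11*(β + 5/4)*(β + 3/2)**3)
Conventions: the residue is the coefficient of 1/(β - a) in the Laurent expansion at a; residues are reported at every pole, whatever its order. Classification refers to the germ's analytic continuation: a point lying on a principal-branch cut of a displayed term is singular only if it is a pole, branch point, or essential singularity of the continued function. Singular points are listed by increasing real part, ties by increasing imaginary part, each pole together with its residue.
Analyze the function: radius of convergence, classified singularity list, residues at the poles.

Radius of convergence at 0: 5/4.
At -3/2: a pole of order 3; residue 128/11.
At -5/4: a pole of order 1; residue -128/11.

Denominator factor (β + 5/4): pole of order 1 at -5/4, modulus 5/4.
Denominator factor (β + 3/2)^3: pole of order 3 at -3/2, modulus 3/2.
The radius of convergence is the smallest modulus among the singular points: 5/4.
At the order-3 pole -3/2 set g(β) = (β - (-3/2))^3*f(β) = -2/(11*(β + 5/4)).
Order-3 pole: residue = g''(a)/2; g''(-3/2) = 256/11, so the residue is 128/11.
At the order-1 pole -5/4 set g(β) = (β - (-5/4))*f(β) = -2/(11*(β + 3/2)**3).
Simple pole: residue = g(a) at a = -5/4, which is -128/11.
List the singular points by increasing real part (a conjugate pair: the negative imaginary part first).


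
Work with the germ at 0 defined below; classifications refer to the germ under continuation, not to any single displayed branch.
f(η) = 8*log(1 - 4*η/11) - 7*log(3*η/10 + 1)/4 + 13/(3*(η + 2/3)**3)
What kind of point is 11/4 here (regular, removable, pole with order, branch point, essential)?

The point is a logarithmic branch point.

The term (8)*log(1 - η/(11/4)) has argument 1 - 11/4/(11/4) = 0 at 11/4: a logarithmic (infinitely-sheeted) branch point; the remaining terms are analytic or single-valued there.


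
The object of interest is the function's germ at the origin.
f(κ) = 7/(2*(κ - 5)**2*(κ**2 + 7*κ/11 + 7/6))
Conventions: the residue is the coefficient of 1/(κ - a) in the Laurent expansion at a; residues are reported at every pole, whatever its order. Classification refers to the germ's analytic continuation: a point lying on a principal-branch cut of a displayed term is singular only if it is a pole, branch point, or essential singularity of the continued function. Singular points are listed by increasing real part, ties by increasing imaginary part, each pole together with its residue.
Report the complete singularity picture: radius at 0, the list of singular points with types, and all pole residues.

Radius of convergence at 0: (1/6)*sqrt(42).
At (-7/22) - ((1/66)*sqrt(4641))*i: a pole of order 1; residue (6237/288613) + ((50160/63783473)*sqrt(4641))*i.
At (-7/22) + ((1/66)*sqrt(4641))*i: a pole of order 1; residue (6237/288613) - ((50160/63783473)*sqrt(4641))*i.
At 5: a pole of order 2; residue -12474/288613.


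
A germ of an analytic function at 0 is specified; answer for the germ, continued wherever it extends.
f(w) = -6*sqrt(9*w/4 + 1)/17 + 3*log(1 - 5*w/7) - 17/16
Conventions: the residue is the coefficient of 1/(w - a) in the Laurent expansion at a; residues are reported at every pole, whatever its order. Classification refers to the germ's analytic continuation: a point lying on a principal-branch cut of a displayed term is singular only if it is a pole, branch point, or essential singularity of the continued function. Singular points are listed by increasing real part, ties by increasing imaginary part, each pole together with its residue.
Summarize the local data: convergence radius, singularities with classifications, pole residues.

Branch term (3)*log(1 - w/(7/5)): its argument vanishes at w = 7/5, a logarithmic branch point, modulus 7/5.
Branch term (-6/17)*sqrt(1 - w/(-4/9)): its argument vanishes at w = -4/9, a square-root branch point, modulus 4/9.
The radius of convergence is the smallest modulus among the singular points: 4/9.
List the singular points by increasing real part (a conjugate pair: the negative imaginary part first).

Radius of convergence at 0: 4/9.
At -4/9: an algebraic (square-root) branch point.
At 7/5: a logarithmic branch point.
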